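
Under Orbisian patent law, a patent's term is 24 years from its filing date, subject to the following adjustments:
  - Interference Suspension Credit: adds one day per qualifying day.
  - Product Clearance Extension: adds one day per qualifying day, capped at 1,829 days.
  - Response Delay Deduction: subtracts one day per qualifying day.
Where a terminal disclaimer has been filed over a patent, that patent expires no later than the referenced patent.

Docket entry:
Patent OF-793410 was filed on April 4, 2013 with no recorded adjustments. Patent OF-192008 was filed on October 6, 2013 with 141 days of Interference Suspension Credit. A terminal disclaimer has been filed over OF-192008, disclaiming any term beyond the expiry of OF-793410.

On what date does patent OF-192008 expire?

Natural term of OF-192008:
  Base: filing + 24 years → 6 October 2037.
  Interference Suspension Credit: +141 days → 24 February 2038.
Expiry of referenced patent OF-793410:
  Base: filing + 24 years → 4 April 2037.
Terminal disclaimer: OF-192008 expires on the earlier of 24 February 2038 and 4 April 2037.

2037-04-04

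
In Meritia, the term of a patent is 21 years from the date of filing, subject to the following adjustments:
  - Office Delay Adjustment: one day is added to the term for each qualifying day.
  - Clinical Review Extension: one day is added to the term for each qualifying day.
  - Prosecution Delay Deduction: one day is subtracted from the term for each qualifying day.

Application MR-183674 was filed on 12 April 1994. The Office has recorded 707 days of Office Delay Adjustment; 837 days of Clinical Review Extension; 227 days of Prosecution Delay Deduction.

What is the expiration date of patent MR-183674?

November 19, 2018

Base term: filing date + 21 years → 12 April 2015.
Office Delay Adjustment: +707 days → 19 March 2017.
Clinical Review Extension: +837 days → 4 July 2019.
Prosecution Delay Deduction: −227 days → 19 November 2018.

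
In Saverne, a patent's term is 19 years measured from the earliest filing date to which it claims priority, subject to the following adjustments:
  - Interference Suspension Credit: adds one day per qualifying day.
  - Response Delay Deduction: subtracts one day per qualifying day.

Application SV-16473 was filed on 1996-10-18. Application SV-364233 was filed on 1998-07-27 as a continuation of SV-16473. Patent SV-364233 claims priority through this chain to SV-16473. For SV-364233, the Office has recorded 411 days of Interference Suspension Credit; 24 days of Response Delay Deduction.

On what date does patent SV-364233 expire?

2016-11-08

Earliest priority filing: 18 October 1996.
Base term: 18 October 1996 + 19 years → 18 October 2015.
Interference Suspension Credit: +411 days → 2 December 2016.
Response Delay Deduction: −24 days → 8 November 2016.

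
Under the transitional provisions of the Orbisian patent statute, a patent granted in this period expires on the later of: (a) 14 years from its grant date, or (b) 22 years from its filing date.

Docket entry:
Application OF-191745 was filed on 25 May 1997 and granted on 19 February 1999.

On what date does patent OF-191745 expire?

May 25, 2019

(a) grant + 14 years → 19 February 2013.
(b) filing + 22 years → 25 May 2019.
Later of the two: 25 May 2019.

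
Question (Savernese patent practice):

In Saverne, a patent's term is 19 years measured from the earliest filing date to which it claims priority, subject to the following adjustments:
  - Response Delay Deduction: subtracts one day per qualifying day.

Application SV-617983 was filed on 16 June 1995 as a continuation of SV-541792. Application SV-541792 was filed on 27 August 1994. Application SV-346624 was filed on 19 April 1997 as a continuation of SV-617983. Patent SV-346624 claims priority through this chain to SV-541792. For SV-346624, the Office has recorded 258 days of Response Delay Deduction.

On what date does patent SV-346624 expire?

Earliest priority filing: 27 August 1994.
Base term: 27 August 1994 + 19 years → 27 August 2013.
Response Delay Deduction: −258 days → 12 December 2012.

December 12, 2012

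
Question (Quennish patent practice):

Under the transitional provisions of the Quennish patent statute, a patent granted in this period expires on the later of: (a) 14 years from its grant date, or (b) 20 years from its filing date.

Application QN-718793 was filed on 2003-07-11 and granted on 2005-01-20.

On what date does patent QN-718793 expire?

(a) grant + 14 years → 20 January 2019.
(b) filing + 20 years → 11 July 2023.
Later of the two: 11 July 2023.

2023-07-11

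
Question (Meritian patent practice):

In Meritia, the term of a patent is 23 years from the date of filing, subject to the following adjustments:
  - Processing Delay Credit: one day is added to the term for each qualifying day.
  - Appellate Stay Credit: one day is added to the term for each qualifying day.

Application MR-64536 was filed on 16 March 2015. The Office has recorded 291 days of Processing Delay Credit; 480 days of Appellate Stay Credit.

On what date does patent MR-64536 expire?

April 25, 2040

Base term: filing date + 23 years → 16 March 2038.
Processing Delay Credit: +291 days → 1 January 2039.
Appellate Stay Credit: +480 days → 25 April 2040.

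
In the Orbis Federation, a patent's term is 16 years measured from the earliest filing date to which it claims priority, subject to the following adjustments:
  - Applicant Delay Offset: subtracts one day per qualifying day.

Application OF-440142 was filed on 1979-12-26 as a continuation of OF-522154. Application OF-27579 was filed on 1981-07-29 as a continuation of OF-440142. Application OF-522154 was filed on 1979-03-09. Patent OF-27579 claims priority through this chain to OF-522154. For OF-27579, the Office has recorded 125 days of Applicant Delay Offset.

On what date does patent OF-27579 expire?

November 4, 1994

Earliest priority filing: 9 March 1979.
Base term: 9 March 1979 + 16 years → 9 March 1995.
Applicant Delay Offset: −125 days → 4 November 1994.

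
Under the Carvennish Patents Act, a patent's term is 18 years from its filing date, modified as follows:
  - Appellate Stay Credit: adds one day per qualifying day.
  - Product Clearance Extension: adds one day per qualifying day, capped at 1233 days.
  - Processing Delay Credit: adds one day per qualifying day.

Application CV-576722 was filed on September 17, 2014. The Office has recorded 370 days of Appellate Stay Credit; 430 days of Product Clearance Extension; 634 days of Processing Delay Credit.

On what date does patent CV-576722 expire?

August 21, 2036

Base term: filing date + 18 years → 17 September 2032.
Appellate Stay Credit: +370 days → 22 September 2033.
Product Clearance Extension: 430 days (within the 1233-day cap) → +430 days → 26 November 2034.
Processing Delay Credit: +634 days → 21 August 2036.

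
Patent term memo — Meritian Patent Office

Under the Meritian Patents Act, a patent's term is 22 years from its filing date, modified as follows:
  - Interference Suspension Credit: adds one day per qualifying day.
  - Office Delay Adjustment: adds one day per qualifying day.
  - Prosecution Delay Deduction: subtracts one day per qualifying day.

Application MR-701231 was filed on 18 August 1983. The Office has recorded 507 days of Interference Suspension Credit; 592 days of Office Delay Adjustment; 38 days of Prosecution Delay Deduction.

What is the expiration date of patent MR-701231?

July 14, 2008

Base term: filing date + 22 years → 18 August 2005.
Interference Suspension Credit: +507 days → 7 January 2007.
Office Delay Adjustment: +592 days → 21 August 2008.
Prosecution Delay Deduction: −38 days → 14 July 2008.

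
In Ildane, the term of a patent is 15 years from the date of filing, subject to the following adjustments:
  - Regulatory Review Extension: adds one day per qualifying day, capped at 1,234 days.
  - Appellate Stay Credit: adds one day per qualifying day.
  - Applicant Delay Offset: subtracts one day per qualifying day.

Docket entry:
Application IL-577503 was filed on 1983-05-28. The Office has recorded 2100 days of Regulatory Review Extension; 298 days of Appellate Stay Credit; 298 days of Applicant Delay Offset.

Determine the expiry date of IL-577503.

Base term: filing date + 15 years → 28 May 1998.
Regulatory Review Extension: 2100 days claimed exceeds the 1234-day cap, so +1234 days → 13 October 2001.
Appellate Stay Credit: +298 days → 7 August 2002.
Applicant Delay Offset: −298 days → 13 October 2001.

2001-10-13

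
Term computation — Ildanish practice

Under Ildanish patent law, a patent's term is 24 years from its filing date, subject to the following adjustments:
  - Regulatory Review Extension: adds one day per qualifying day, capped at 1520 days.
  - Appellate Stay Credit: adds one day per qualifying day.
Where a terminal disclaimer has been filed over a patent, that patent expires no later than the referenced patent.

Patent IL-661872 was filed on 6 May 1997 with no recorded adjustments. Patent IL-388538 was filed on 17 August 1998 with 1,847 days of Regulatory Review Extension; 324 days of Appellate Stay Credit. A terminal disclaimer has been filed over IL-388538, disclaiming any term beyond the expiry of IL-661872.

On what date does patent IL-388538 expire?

2021-05-06

Natural term of IL-388538:
  Base: filing + 24 years → 17 August 2022.
  Regulatory Review Extension: 1847 days claimed exceeds the 1520-day cap, so +1520 days → 15 October 2026.
  Appellate Stay Credit: +324 days → 4 September 2027.
Expiry of referenced patent IL-661872:
  Base: filing + 24 years → 6 May 2021.
Terminal disclaimer: IL-388538 expires on the earlier of 4 September 2027 and 6 May 2021.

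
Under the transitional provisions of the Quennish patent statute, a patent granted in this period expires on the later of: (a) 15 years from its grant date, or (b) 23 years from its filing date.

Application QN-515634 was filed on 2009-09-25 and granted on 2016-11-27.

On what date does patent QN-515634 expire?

2032-09-25

(a) grant + 15 years → 27 November 2031.
(b) filing + 23 years → 25 September 2032.
Later of the two: 25 September 2032.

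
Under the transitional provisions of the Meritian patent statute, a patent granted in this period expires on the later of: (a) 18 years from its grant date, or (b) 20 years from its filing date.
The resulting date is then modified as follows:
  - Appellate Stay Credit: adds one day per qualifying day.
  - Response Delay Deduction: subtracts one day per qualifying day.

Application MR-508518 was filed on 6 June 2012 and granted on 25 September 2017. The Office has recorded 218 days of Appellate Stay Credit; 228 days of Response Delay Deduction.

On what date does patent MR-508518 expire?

2035-09-15

(a) grant + 18 years → 25 September 2035.
(b) filing + 20 years → 6 June 2032.
Later of the two: 25 September 2035.
Appellate Stay Credit: +218 days → 30 April 2036.
Response Delay Deduction: −228 days → 15 September 2035.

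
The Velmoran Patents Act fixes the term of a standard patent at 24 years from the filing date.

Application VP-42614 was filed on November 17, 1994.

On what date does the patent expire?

Filing date + 24 years → 17 November 2018.

November 17, 2018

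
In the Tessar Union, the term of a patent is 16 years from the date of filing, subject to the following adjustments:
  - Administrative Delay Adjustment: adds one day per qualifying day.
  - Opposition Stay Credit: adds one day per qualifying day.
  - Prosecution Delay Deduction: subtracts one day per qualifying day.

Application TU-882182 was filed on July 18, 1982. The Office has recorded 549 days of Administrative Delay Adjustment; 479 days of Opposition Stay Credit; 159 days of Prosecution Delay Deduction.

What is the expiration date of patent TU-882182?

2000-12-03

Base term: filing date + 16 years → 18 July 1998.
Administrative Delay Adjustment: +549 days → 18 January 2000.
Opposition Stay Credit: +479 days → 11 May 2001.
Prosecution Delay Deduction: −159 days → 3 December 2000.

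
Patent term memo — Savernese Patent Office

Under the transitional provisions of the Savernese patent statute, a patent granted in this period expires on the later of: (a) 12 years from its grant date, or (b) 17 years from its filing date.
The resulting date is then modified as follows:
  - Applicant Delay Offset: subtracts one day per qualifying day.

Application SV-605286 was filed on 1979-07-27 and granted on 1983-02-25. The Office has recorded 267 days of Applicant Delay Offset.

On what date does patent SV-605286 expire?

(a) grant + 12 years → 25 February 1995.
(b) filing + 17 years → 27 July 1996.
Later of the two: 27 July 1996.
Applicant Delay Offset: −267 days → 3 November 1995.

1995-11-03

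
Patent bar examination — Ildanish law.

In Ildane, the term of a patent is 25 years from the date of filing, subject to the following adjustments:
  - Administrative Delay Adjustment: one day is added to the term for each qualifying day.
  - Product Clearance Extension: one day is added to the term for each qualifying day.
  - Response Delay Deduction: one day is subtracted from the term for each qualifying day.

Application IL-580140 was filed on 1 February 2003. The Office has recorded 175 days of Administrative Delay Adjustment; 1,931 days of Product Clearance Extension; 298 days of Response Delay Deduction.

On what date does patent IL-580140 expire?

Base term: filing date + 25 years → 1 February 2028.
Administrative Delay Adjustment: +175 days → 25 July 2028.
Product Clearance Extension: +1931 days → 7 November 2033.
Response Delay Deduction: −298 days → 13 January 2033.

2033-01-13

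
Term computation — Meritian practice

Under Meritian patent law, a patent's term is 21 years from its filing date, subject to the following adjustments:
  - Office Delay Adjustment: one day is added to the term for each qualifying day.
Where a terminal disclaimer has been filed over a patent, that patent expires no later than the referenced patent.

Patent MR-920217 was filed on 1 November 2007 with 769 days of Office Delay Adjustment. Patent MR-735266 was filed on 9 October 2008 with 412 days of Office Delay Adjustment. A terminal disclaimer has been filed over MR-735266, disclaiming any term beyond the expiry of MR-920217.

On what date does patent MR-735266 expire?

November 25, 2030

Natural term of MR-735266:
  Base: filing + 21 years → 9 October 2029.
  Office Delay Adjustment: +412 days → 25 November 2030.
Expiry of referenced patent MR-920217:
  Base: filing + 21 years → 1 November 2028.
  Office Delay Adjustment: +769 days → 10 December 2030.
Terminal disclaimer: MR-735266 expires on the earlier of 25 November 2030 and 10 December 2030.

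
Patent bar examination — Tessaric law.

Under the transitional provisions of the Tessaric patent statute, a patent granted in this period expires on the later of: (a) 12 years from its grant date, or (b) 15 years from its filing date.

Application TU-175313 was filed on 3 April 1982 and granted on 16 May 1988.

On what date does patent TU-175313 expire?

(a) grant + 12 years → 16 May 2000.
(b) filing + 15 years → 3 April 1997.
Later of the two: 16 May 2000.

2000-05-16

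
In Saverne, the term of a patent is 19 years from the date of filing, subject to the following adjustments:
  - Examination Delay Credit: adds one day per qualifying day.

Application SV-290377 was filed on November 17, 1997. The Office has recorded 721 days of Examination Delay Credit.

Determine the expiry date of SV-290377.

Base term: filing date + 19 years → 17 November 2016.
Examination Delay Credit: +721 days → 8 November 2018.

November 8, 2018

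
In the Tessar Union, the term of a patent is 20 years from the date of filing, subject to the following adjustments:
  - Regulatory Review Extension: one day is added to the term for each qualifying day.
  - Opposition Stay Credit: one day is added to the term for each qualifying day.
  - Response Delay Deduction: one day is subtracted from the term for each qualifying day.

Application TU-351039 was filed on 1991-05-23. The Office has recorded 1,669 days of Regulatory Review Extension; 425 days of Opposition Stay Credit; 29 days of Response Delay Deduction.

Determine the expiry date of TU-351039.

2017-01-16

Base term: filing date + 20 years → 23 May 2011.
Regulatory Review Extension: +1669 days → 17 December 2015.
Opposition Stay Credit: +425 days → 14 February 2017.
Response Delay Deduction: −29 days → 16 January 2017.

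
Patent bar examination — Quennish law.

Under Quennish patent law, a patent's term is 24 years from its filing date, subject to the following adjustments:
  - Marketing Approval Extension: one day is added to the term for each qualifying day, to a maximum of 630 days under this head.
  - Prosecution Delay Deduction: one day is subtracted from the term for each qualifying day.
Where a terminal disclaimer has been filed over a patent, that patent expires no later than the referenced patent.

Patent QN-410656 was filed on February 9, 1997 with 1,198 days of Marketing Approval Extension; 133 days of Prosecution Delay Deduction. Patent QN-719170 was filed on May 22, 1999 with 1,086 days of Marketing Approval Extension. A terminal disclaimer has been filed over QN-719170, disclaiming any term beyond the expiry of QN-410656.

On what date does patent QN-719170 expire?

2022-06-21

Natural term of QN-719170:
  Base: filing + 24 years → 22 May 2023.
  Marketing Approval Extension: 1086 days claimed exceeds the 630-day cap, so +630 days → 10 February 2025.
Expiry of referenced patent QN-410656:
  Base: filing + 24 years → 9 February 2021.
  Marketing Approval Extension: 1198 days claimed exceeds the 630-day cap, so +630 days → 1 November 2022.
  Prosecution Delay Deduction: −133 days → 21 June 2022.
Terminal disclaimer: QN-719170 expires on the earlier of 10 February 2025 and 21 June 2022.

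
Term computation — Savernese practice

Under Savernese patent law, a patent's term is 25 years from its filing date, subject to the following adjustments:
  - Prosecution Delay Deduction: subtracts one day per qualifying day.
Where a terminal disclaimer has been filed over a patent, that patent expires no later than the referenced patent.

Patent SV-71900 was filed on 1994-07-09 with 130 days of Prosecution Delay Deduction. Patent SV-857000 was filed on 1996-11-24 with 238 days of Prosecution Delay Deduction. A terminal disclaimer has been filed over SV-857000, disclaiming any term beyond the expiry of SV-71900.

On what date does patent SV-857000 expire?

2019-03-01

Natural term of SV-857000:
  Base: filing + 25 years → 24 November 2021.
  Prosecution Delay Deduction: −238 days → 31 March 2021.
Expiry of referenced patent SV-71900:
  Base: filing + 25 years → 9 July 2019.
  Prosecution Delay Deduction: −130 days → 1 March 2019.
Terminal disclaimer: SV-857000 expires on the earlier of 31 March 2021 and 1 March 2019.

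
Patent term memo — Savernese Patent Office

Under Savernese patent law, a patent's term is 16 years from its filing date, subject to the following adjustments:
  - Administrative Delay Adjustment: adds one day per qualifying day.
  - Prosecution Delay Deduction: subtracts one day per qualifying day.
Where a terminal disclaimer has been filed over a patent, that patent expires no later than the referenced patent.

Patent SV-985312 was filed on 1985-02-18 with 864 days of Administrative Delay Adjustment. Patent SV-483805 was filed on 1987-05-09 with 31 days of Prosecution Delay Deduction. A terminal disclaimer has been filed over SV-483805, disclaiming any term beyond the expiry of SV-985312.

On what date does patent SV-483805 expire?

Natural term of SV-483805:
  Base: filing + 16 years → 9 May 2003.
  Prosecution Delay Deduction: −31 days → 8 April 2003.
Expiry of referenced patent SV-985312:
  Base: filing + 16 years → 18 February 2001.
  Administrative Delay Adjustment: +864 days → 2 July 2003.
Terminal disclaimer: SV-483805 expires on the earlier of 8 April 2003 and 2 July 2003.

2003-04-08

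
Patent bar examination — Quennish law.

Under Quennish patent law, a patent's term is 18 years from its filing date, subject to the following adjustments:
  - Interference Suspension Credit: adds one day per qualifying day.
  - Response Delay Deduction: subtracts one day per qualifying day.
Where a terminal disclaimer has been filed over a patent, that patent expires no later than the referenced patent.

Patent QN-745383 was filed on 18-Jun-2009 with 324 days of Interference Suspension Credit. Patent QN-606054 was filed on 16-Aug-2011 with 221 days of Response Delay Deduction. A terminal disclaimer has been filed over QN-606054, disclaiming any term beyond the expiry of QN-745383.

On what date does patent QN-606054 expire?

Natural term of QN-606054:
  Base: filing + 18 years → 16 August 2029.
  Response Delay Deduction: −221 days → 7 January 2029.
Expiry of referenced patent QN-745383:
  Base: filing + 18 years → 18 June 2027.
  Interference Suspension Credit: +324 days → 7 May 2028.
Terminal disclaimer: QN-606054 expires on the earlier of 7 January 2029 and 7 May 2028.

2028-05-07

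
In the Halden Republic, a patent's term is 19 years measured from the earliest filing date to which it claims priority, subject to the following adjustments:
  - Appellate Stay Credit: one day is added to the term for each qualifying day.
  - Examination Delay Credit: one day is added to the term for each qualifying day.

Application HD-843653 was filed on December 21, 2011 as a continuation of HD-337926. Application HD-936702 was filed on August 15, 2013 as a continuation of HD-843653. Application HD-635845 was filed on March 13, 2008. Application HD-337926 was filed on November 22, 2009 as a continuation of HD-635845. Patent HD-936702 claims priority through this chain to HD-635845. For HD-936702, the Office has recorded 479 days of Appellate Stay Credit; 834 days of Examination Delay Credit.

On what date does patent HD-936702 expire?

2030-10-16

Earliest priority filing: 13 March 2008.
Base term: 13 March 2008 + 19 years → 13 March 2027.
Appellate Stay Credit: +479 days → 4 July 2028.
Examination Delay Credit: +834 days → 16 October 2030.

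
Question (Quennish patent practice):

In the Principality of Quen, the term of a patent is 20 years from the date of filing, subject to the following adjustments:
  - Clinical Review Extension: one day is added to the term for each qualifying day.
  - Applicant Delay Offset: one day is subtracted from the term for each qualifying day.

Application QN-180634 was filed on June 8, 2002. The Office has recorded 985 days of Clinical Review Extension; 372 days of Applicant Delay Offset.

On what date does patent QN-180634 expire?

2024-02-11

Base term: filing date + 20 years → 8 June 2022.
Clinical Review Extension: +985 days → 17 February 2025.
Applicant Delay Offset: −372 days → 11 February 2024.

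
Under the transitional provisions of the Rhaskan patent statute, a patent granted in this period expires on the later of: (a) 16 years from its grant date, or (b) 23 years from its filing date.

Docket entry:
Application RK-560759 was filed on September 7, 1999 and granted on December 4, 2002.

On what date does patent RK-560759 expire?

(a) grant + 16 years → 4 December 2018.
(b) filing + 23 years → 7 September 2022.
Later of the two: 7 September 2022.

September 7, 2022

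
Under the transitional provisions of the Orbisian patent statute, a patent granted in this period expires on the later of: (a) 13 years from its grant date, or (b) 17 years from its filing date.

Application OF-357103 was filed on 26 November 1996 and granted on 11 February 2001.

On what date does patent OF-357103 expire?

(a) grant + 13 years → 11 February 2014.
(b) filing + 17 years → 26 November 2013.
Later of the two: 11 February 2014.

2014-02-11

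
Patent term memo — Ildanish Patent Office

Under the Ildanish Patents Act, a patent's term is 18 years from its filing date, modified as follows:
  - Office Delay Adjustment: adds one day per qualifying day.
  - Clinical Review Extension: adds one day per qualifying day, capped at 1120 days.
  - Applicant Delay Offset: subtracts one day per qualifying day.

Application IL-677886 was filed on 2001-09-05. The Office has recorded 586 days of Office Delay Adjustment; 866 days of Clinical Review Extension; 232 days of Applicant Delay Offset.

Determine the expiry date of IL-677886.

2023-01-07

Base term: filing date + 18 years → 5 September 2019.
Office Delay Adjustment: +586 days → 13 April 2021.
Clinical Review Extension: 866 days (within the 1120-day cap) → +866 days → 27 August 2023.
Applicant Delay Offset: −232 days → 7 January 2023.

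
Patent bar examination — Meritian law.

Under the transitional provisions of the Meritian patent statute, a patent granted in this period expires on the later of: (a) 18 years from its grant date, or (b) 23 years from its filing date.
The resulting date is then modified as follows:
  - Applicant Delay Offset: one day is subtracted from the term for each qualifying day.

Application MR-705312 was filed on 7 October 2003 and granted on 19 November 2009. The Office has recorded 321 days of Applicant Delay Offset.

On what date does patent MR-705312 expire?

2027-01-02

(a) grant + 18 years → 19 November 2027.
(b) filing + 23 years → 7 October 2026.
Later of the two: 19 November 2027.
Applicant Delay Offset: −321 days → 2 January 2027.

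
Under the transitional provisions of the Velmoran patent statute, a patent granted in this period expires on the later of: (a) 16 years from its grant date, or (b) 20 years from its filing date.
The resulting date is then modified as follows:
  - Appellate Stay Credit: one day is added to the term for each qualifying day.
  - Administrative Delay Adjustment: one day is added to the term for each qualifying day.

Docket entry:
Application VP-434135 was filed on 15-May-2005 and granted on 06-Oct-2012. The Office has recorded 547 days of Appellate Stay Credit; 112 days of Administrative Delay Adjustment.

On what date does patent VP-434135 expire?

July 27, 2030

(a) grant + 16 years → 6 October 2028.
(b) filing + 20 years → 15 May 2025.
Later of the two: 6 October 2028.
Appellate Stay Credit: +547 days → 6 April 2030.
Administrative Delay Adjustment: +112 days → 27 July 2030.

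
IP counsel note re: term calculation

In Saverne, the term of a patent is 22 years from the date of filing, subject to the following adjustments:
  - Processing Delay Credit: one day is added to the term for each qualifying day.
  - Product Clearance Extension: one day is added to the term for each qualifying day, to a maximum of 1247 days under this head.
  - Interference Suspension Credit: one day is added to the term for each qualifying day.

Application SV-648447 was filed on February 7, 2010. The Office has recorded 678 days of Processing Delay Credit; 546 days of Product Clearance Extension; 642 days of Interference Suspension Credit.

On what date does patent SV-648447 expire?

Base term: filing date + 22 years → 7 February 2032.
Processing Delay Credit: +678 days → 16 December 2033.
Product Clearance Extension: 546 days (within the 1247-day cap) → +546 days → 15 June 2035.
Interference Suspension Credit: +642 days → 18 March 2037.

2037-03-18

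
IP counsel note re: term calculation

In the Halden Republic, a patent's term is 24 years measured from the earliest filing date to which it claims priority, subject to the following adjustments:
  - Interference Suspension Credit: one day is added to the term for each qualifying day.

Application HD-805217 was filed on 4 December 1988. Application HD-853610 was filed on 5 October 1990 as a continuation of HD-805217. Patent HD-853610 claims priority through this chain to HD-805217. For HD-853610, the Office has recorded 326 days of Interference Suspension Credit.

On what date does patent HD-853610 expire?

2013-10-26

Earliest priority filing: 4 December 1988.
Base term: 4 December 1988 + 24 years → 4 December 2012.
Interference Suspension Credit: +326 days → 26 October 2013.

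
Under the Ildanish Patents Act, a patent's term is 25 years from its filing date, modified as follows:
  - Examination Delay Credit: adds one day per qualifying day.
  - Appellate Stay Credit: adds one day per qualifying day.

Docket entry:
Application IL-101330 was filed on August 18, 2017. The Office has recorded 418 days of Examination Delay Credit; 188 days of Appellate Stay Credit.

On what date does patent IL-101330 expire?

Base term: filing date + 25 years → 18 August 2042.
Examination Delay Credit: +418 days → 10 October 2043.
Appellate Stay Credit: +188 days → 15 April 2044.

April 15, 2044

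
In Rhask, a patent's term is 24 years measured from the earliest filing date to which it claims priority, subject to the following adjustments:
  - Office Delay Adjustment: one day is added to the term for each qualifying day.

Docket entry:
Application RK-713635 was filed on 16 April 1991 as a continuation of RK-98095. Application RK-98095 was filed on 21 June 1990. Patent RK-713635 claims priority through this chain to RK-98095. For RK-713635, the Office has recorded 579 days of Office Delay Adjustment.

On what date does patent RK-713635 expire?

Earliest priority filing: 21 June 1990.
Base term: 21 June 1990 + 24 years → 21 June 2014.
Office Delay Adjustment: +579 days → 21 January 2016.

January 21, 2016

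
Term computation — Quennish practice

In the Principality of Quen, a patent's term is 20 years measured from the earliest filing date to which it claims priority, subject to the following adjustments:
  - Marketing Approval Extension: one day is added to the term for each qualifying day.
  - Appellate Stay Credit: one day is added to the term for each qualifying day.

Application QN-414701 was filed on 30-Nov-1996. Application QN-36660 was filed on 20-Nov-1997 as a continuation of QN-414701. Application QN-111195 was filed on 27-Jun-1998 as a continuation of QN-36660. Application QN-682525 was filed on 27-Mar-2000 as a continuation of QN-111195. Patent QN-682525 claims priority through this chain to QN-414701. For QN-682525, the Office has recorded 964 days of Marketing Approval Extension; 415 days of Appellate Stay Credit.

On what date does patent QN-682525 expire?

September 9, 2020

Earliest priority filing: 30 November 1996.
Base term: 30 November 1996 + 20 years → 30 November 2016.
Marketing Approval Extension: +964 days → 22 July 2019.
Appellate Stay Credit: +415 days → 9 September 2020.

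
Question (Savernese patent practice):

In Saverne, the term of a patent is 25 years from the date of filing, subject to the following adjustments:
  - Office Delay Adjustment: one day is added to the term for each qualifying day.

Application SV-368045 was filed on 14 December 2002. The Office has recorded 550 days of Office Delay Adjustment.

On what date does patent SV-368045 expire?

Base term: filing date + 25 years → 14 December 2027.
Office Delay Adjustment: +550 days → 16 June 2029.

June 16, 2029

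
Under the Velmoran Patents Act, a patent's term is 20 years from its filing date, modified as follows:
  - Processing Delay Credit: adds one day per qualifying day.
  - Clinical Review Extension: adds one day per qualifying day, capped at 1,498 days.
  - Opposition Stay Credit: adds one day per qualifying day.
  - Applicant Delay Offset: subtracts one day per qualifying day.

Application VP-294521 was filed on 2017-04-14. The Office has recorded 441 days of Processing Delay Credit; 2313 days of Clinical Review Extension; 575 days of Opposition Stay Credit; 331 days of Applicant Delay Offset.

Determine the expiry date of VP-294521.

Base term: filing date + 20 years → 14 April 2037.
Processing Delay Credit: +441 days → 29 June 2038.
Clinical Review Extension: 2313 days claimed exceeds the 1498-day cap, so +1498 days → 5 August 2042.
Opposition Stay Credit: +575 days → 2 March 2044.
Applicant Delay Offset: −331 days → 6 April 2043.

2043-04-06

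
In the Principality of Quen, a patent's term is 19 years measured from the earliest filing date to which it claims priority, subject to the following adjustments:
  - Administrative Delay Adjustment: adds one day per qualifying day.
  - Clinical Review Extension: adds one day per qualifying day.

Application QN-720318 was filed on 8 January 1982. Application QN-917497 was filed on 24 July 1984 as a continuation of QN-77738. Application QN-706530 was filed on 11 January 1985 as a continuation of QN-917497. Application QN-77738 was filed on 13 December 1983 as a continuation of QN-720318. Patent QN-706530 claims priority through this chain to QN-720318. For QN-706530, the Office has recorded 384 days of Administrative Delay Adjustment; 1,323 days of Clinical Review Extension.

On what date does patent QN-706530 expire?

2005-09-11

Earliest priority filing: 8 January 1982.
Base term: 8 January 1982 + 19 years → 8 January 2001.
Administrative Delay Adjustment: +384 days → 27 January 2002.
Clinical Review Extension: +1323 days → 11 September 2005.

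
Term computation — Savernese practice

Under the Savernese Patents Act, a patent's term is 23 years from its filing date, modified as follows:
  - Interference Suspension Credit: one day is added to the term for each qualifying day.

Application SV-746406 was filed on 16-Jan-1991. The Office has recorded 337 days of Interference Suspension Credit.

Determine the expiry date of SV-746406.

2014-12-19

Base term: filing date + 23 years → 16 January 2014.
Interference Suspension Credit: +337 days → 19 December 2014.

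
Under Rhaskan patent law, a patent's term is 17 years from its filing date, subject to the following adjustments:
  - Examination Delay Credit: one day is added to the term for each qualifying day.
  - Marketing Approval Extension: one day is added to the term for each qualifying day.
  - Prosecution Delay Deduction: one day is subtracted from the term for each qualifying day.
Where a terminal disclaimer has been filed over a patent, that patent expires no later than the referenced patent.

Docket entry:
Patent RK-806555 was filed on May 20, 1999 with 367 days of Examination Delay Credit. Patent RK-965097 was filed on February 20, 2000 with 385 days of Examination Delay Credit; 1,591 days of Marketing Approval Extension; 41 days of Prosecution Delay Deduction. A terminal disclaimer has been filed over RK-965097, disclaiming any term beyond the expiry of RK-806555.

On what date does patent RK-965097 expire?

2017-05-22

Natural term of RK-965097:
  Base: filing + 17 years → 20 February 2017.
  Examination Delay Credit: +385 days → 12 March 2018.
  Marketing Approval Extension: +1591 days → 20 July 2022.
  Prosecution Delay Deduction: −41 days → 9 June 2022.
Expiry of referenced patent RK-806555:
  Base: filing + 17 years → 20 May 2016.
  Examination Delay Credit: +367 days → 22 May 2017.
Terminal disclaimer: RK-965097 expires on the earlier of 9 June 2022 and 22 May 2017.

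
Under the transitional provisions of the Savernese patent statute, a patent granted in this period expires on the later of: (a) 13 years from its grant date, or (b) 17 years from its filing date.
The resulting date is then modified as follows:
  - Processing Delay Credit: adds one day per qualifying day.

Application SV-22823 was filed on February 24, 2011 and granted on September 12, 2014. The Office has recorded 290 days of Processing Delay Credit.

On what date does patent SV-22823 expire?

(a) grant + 13 years → 12 September 2027.
(b) filing + 17 years → 24 February 2028.
Later of the two: 24 February 2028.
Processing Delay Credit: +290 days → 10 December 2028.

December 10, 2028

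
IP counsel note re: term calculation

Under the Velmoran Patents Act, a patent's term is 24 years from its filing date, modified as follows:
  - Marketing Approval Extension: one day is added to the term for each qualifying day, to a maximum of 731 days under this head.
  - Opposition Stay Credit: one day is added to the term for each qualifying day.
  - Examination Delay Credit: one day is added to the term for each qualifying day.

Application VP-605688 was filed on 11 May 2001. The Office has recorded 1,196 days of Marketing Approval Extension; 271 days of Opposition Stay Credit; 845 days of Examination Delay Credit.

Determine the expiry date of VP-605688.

Base term: filing date + 24 years → 11 May 2025.
Marketing Approval Extension: 1196 days claimed exceeds the 731-day cap, so +731 days → 12 May 2027.
Opposition Stay Credit: +271 days → 7 February 2028.
Examination Delay Credit: +845 days → 1 June 2030.

2030-06-01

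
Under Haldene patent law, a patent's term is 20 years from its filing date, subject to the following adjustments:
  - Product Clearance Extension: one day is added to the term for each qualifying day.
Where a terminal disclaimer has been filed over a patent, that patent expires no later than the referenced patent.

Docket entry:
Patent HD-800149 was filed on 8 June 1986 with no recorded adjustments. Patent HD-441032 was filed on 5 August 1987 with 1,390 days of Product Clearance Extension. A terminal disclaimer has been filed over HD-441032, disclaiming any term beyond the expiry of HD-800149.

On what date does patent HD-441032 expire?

Natural term of HD-441032:
  Base: filing + 20 years → 5 August 2007.
  Product Clearance Extension: +1390 days → 26 May 2011.
Expiry of referenced patent HD-800149:
  Base: filing + 20 years → 8 June 2006.
Terminal disclaimer: HD-441032 expires on the earlier of 26 May 2011 and 8 June 2006.

2006-06-08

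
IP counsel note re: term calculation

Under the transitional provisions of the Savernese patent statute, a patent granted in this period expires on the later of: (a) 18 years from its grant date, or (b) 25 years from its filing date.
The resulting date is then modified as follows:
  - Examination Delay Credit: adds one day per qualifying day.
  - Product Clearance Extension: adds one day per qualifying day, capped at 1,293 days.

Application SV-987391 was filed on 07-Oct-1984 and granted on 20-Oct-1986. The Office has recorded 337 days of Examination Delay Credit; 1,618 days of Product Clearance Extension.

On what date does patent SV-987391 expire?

(a) grant + 18 years → 20 October 2004.
(b) filing + 25 years → 7 October 2009.
Later of the two: 7 October 2009.
Examination Delay Credit: +337 days → 9 September 2010.
Product Clearance Extension: 1618 days claimed exceeds the 1293-day cap, so +1293 days → 25 March 2014.

March 25, 2014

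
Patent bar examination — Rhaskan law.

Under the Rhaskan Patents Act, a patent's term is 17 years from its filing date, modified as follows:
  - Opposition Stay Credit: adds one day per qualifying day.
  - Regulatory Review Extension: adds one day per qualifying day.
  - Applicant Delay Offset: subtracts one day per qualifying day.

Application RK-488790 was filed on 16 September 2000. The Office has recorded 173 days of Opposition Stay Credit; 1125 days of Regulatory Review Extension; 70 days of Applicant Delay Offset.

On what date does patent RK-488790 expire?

Base term: filing date + 17 years → 16 September 2017.
Opposition Stay Credit: +173 days → 8 March 2018.
Regulatory Review Extension: +1125 days → 6 April 2021.
Applicant Delay Offset: −70 days → 26 January 2021.

January 26, 2021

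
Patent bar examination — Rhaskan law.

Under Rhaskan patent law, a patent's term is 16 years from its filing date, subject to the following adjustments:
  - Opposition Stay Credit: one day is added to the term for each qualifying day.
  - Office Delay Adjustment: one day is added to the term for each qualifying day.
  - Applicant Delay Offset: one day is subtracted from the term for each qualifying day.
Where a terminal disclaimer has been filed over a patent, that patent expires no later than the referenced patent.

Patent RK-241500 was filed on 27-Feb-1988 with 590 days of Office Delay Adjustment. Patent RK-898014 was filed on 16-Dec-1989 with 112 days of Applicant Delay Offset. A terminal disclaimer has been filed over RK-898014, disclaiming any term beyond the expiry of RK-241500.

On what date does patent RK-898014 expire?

Natural term of RK-898014:
  Base: filing + 16 years → 16 December 2005.
  Applicant Delay Offset: −112 days → 26 August 2005.
Expiry of referenced patent RK-241500:
  Base: filing + 16 years → 27 February 2004.
  Office Delay Adjustment: +590 days → 9 October 2005.
Terminal disclaimer: RK-898014 expires on the earlier of 26 August 2005 and 9 October 2005.

August 26, 2005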